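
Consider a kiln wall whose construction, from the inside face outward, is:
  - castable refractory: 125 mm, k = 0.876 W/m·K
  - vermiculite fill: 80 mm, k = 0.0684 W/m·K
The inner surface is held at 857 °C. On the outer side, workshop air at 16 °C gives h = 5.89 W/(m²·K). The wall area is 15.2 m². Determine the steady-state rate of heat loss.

Treating each layer as a thermal resistance in series:
R_castable refractory = L/(kA) = 0.125/(0.876×15.2) = 0.009388 K/W
R_vermiculite fill = L/(kA) = 0.08/(0.0684×15.2) = 0.07695 K/W
R_outer film = 1/(h_o·A) = 1/(5.89×15.2) = 0.01117 K/W
R_total = 0.0975 K/W
Q = ΔT / R_total = 841 / 0.0975

Q ≈ 8630 W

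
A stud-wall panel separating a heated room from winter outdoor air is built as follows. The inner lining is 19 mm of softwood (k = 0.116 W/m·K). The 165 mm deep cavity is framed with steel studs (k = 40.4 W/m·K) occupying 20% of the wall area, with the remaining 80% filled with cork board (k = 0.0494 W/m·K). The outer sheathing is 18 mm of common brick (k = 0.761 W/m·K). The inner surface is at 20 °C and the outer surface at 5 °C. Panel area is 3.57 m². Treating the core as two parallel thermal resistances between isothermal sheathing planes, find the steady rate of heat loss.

Q ≈ 258 W

Sheathing layers in series; stud and cavity paths in parallel between them.
R_inner = 0.019/(0.116×3.57) = 0.04588 K/W
R_stud  = 0.165/(40.4×0.2×3.57) = 0.00572 K/W
R_cav   = 0.165/(0.0494×0.8×3.57) = 1.169 K/W
1/R_core = 1/R_stud + 1/R_cav → R_core = 0.005692 K/W
R_outer = 0.018/(0.761×3.57) = 0.006626 K/W
R_total = 0.0582 K/W
Q = ΔT/R_total = 15/0.0582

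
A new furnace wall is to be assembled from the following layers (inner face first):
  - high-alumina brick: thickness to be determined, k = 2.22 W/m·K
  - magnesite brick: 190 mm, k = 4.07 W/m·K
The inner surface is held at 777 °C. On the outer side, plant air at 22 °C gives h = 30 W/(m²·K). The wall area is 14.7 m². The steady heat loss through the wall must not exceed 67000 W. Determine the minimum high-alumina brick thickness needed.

Using the resistance-network approach (series):
R_magnesite brick = L/(kA) = 0.19/(4.07×14.7) = 0.003176 K/W
R_outer film = 1/(h_o·A) = 1/(30×14.7) = 0.002268 K/W
Sum of the known resistances R_other = 0.005443 K/W
Required total resistance R_tot = ΔT/Q_allow = 755/67000 = 0.01127 K/W
R_high-alumina brick = R_tot − R_other = 0.005825 K/W
L = R·k·A = 0.005825×2.22×14.7

L ≈ 190 mm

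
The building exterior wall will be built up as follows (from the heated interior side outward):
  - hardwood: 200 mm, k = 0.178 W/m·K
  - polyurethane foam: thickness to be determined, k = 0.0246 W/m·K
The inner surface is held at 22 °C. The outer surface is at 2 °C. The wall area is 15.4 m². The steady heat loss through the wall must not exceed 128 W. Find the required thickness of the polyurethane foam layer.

Using the resistance-network approach (series):
R_hardwood = L/(kA) = 0.2/(0.178×15.4) = 0.07296 K/W
Sum of the known resistances R_other = 0.07296 K/W
Required total resistance R_tot = ΔT/Q_allow = 20/128 = 0.1562 K/W
R_polyurethane foam = R_tot − R_other = 0.08329 K/W
L = R·k·A = 0.08329×0.0246×15.4

L ≈ 31.6 mm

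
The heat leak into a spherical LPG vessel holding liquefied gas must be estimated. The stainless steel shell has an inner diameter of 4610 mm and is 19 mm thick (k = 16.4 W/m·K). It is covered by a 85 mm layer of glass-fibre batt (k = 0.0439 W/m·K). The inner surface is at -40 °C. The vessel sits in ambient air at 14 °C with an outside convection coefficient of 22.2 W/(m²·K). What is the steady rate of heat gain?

Q ≈ 1920 W

Radial (spherical) resistances in series:
R_stainless steel shell = (1/2.305 − 1/2.324)/(4π×16.4) = 1.721×10^-5 K/W
R_glass-fibre batt = (1/2.324 − 1/2.409)/(4π×0.0439) = 0.02752 K/W
R_outer film = 1/(h·4πr_o²) = 1/(22.2×4π×2.409²) = 6.177×10^-4 K/W
R_total = 0.02816 K/W
Q = ΔT/R_total = 54/0.02816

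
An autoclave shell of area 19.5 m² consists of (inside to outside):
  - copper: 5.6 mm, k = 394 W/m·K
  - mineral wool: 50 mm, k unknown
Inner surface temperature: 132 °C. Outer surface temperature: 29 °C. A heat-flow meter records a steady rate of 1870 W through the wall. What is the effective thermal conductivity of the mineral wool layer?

Thermal resistances in series:
R_copper = L/(kA) = 0.0056/(394×19.5) = 7.289×10^-7 K/W
Sum of known resistances R_other = 7.289×10^-7 K/W
Total R = ΔT/Q = 103/1870 = 0.05508 K/W
R_mineral wool = R_total − R_other = 0.05508 K/W
k = L/(R·A) = 0.05/(0.05508×19.5)

k ≈ 0.0466 W/(m·K)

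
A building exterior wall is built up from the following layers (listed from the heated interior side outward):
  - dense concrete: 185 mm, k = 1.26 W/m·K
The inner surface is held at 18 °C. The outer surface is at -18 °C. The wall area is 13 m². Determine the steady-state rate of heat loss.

Thermal resistances in series:
R_dense concrete = L/(kA) = 0.185/(1.26×13) = 0.01129 K/W
R_total = 0.01129 K/W
Q = ΔT / R_total = 36 / 0.01129

Q ≈ 3190 W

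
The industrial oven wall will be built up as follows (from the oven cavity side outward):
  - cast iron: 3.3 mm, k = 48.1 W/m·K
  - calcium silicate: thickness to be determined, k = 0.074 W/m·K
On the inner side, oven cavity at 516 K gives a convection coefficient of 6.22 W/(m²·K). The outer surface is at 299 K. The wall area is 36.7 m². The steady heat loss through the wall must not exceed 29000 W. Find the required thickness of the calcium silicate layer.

L ≈ 8.42 mm

Treating each layer as a thermal resistance in series:
R_inner film = 1/(h_i·A) = 1/(6.22×36.7) = 0.004381 K/W
R_cast iron = L/(kA) = 0.0033/(48.1×36.7) = 1.869×10^-6 K/W
Sum of the known resistances R_other = 0.004383 K/W
Required total resistance R_tot = ΔT/Q_allow = 217/29000 = 0.007483 K/W
R_calcium silicate = R_tot − R_other = 0.0031 K/W
L = R·k·A = 0.0031×0.074×36.7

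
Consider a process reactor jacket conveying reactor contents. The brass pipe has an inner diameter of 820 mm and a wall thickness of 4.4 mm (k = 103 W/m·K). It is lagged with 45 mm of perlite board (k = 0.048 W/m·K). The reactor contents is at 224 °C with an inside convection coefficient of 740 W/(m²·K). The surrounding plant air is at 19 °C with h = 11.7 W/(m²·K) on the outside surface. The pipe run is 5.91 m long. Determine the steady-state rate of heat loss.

Q ≈ 3260 W

Cylindrical conduction, so R = ln(r₂/r₁)/(2πkL) per layer, in series:
R_inner film = 1/(h_i·2πr₁L) = 1/(740×2π×0.41×5.91) = 8.876×10^-5 K/W
R_brass pipe wall = ln(414.4/410)/(2π×103×5.91) = 2.791×10^-6 K/W
R_perlite board = ln(459.4/414.4)/(2π×0.048×5.91) = 0.05784 K/W
R_outer film = 1/(h_o·2πr_oL) = 1/(11.7×2π×0.4594×5.91) = 0.00501 K/W
R_total = 0.06294 K/W
Q = ΔT/R_total = 205/0.06294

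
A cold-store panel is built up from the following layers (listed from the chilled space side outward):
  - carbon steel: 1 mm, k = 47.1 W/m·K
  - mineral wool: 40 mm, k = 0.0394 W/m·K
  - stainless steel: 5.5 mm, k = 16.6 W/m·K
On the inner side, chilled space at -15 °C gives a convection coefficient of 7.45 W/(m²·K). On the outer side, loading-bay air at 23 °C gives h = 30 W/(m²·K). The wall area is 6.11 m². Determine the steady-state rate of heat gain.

Q ≈ 196 W

Treating each layer as a thermal resistance in series:
R_inner film = 1/(h_i·A) = 1/(7.45×6.11) = 0.02197 K/W
R_carbon steel = L/(kA) = 0.001/(47.1×6.11) = 3.475×10^-6 K/W
R_mineral wool = L/(kA) = 0.04/(0.0394×6.11) = 0.1662 K/W
R_stainless steel = L/(kA) = 0.0055/(16.6×6.11) = 5.423×10^-5 K/W
R_outer film = 1/(h_o·A) = 1/(30×6.11) = 0.005456 K/W
R_total = 0.1936 K/W
Q = ΔT / R_total = 38 / 0.1936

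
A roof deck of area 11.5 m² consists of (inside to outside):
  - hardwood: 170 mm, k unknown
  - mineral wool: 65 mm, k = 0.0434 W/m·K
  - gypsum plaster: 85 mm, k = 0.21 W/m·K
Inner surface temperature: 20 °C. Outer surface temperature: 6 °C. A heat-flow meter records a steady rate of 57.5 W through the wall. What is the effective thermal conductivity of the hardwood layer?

k ≈ 0.189 W/(m·K)

Model the wall as resistances in series:
R_mineral wool = L/(kA) = 0.065/(0.0434×11.5) = 0.1302 K/W
R_gypsum plaster = L/(kA) = 0.085/(0.21×11.5) = 0.0352 K/W
Sum of known resistances R_other = 0.1654 K/W
Total R = ΔT/Q = 14/57.5 = 0.2435 K/W
R_hardwood = R_total − R_other = 0.07805 K/W
k = L/(R·A) = 0.17/(0.07805×11.5)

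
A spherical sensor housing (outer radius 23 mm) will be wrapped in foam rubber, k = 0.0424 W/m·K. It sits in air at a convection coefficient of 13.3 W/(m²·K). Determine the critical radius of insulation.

For a sphere r_cr = 2k/h = 2×0.0424/13.3
r_cr = 6.38 mm; since the bare radius (23 mm) is above r_cr, any added insulation will reduce heat loss.

r_cr ≈ 6.38 mm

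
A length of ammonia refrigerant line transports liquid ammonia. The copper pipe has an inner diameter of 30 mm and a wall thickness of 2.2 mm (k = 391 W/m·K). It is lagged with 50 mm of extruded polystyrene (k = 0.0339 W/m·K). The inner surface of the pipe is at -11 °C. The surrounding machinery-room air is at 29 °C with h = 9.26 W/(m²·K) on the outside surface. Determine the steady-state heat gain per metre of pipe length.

Per-layer cylindrical resistances, series-summed:
R_copper pipe wall = ln(17.2/15)/(2π×391×1) = 5.571×10^-5 K/W
R_extruded polystyrene = ln(67.2/17.2)/(2π×0.0339×1) = 6.398 K/W
R_outer film = 1/(h_o·2πr_oL) = 1/(9.26×2π×0.0672×1) = 0.2558 K/W
R_total = 6.654 K/W
Q = ΔT/R_total = 40/6.654

q′ ≈ 6.01 W/m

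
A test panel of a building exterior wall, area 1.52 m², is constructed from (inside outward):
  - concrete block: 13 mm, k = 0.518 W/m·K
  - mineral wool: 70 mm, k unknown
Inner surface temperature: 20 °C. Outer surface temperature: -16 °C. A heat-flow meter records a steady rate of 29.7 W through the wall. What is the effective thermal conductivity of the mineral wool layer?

k ≈ 0.0385 W/(m·K)

Treating each layer as a thermal resistance in series:
R_concrete block = L/(kA) = 0.013/(0.518×1.52) = 0.01651 K/W
Sum of known resistances R_other = 0.01651 K/W
Total R = ΔT/Q = 36/29.7 = 1.212 K/W
R_mineral wool = R_total − R_other = 1.196 K/W
k = L/(R·A) = 0.07/(1.196×1.52)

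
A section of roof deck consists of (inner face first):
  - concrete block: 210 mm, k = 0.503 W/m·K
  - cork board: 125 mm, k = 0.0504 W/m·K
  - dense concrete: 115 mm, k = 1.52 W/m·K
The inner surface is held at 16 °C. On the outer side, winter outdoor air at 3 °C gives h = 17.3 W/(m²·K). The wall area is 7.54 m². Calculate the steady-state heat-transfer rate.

Q ≈ 32.3 W

Thermal resistances in series:
R_concrete block = L/(kA) = 0.21/(0.503×7.54) = 0.05537 K/W
R_cork board = L/(kA) = 0.125/(0.0504×7.54) = 0.3289 K/W
R_dense concrete = L/(kA) = 0.115/(1.52×7.54) = 0.01003 K/W
R_outer film = 1/(h_o·A) = 1/(17.3×7.54) = 0.007666 K/W
R_total = 0.402 K/W
Q = ΔT / R_total = 13 / 0.402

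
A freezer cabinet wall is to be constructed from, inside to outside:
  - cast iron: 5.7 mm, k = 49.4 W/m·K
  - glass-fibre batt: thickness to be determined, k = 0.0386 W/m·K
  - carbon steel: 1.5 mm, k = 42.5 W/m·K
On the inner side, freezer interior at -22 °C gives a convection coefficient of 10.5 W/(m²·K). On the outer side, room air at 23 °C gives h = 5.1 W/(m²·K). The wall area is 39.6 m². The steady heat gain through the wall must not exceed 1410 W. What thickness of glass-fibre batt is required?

Using the resistance-network approach (series):
R_inner film = 1/(h_i·A) = 1/(10.5×39.6) = 0.002405 K/W
R_cast iron = L/(kA) = 0.0057/(49.4×39.6) = 2.914×10^-6 K/W
R_carbon steel = L/(kA) = 0.0015/(42.5×39.6) = 8.913×10^-7 K/W
R_outer film = 1/(h_o·A) = 1/(5.1×39.6) = 0.004951 K/W
Sum of the known resistances R_other = 0.00736 K/W
Required total resistance R_tot = ΔT/Q_allow = 45/1410 = 0.03191 K/W
R_glass-fibre batt = R_tot − R_other = 0.02455 K/W
L = R·k·A = 0.02455×0.0386×39.6

L ≈ 37.5 mm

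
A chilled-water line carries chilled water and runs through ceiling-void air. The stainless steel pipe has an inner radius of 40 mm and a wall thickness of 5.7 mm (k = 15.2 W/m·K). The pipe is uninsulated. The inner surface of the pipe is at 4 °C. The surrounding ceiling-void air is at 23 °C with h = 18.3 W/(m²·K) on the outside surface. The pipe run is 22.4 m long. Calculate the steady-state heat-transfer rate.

Q ≈ 2220 W

Treating each annulus and film as a series resistance:
R_stainless steel pipe wall = ln(45.7/40)/(2π×15.2×22.4) = 6.227×10^-5 K/W
R_outer film = 1/(h_o·2πr_oL) = 1/(18.3×2π×0.0457×22.4) = 0.008496 K/W
R_total = 0.008558 K/W
Q = ΔT/R_total = 19/0.008558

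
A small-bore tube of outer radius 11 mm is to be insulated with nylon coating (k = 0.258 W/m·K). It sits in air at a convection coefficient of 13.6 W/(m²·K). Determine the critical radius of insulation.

r_cr ≈ 19 mm

For a cylinder r_cr = k/h = 0.258/13.6
r_cr = 19 mm; since the bare radius (11 mm) is below r_cr, adding a thin layer of insulation will *increase* heat loss.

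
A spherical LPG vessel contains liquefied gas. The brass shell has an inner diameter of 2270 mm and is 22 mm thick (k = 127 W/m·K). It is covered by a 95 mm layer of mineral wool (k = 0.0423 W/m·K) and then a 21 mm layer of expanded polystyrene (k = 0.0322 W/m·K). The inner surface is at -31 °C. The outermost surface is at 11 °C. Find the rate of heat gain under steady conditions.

For a spherical shell R = (1/r₁ − 1/r₂)/(4πk); film R = 1/(h·4πr²). In series:
R_brass shell = (1/1.135 − 1/1.157)/(4π×127) = 1.05×10^-5 K/W
R_mineral wool = (1/1.157 − 1/1.252)/(4π×0.0423) = 0.1234 K/W
R_expanded polystyrene = (1/1.252 − 1/1.273)/(4π×0.0322) = 0.03256 K/W
R_total = 0.156 K/W
Q = ΔT/R_total = 42/0.156

Q ≈ 269 W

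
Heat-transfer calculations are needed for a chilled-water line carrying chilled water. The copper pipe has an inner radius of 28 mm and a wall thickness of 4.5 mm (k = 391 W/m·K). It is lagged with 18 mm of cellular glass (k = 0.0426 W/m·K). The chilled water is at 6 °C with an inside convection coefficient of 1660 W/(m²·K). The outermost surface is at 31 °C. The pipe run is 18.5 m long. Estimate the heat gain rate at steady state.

Per-layer cylindrical resistances, series-summed:
R_inner film = 1/(h_i·2πr₁L) = 1/(1660×2π×0.028×18.5) = 1.851×10^-4 K/W
R_copper pipe wall = ln(32.5/28)/(2π×391×18.5) = 3.279×10^-6 K/W
R_cellular glass = ln(50.5/32.5)/(2π×0.0426×18.5) = 0.08901 K/W
R_total = 0.08919 K/W
Q = ΔT/R_total = 25/0.08919

Q ≈ 280 W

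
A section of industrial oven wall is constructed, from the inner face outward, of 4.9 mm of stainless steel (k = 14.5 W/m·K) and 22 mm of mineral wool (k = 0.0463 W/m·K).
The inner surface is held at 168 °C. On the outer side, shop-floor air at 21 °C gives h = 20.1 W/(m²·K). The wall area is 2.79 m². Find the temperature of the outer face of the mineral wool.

T ≈ 34.9 °C

Model the wall as resistances in series:
R_stainless steel = L/(kA) = 0.0049/(14.5×2.79) = 1.211×10^-4 K/W
R_mineral wool = L/(kA) = 0.022/(0.0463×2.79) = 0.1703 K/W
R_outer film = 1/(h_o·A) = 1/(20.1×2.79) = 0.01783 K/W
R_total = 0.1883 K/W;  Q = ΔT/R_total = 147/0.1883 = 780.8 W
T_interface = T_inner − Q·ΣR(inner→interface) = 168 − 781×0.1704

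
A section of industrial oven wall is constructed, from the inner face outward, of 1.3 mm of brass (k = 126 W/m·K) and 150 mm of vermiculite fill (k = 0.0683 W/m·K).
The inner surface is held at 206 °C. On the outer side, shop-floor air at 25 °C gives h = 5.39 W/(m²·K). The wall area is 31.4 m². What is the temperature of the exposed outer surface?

Treating each layer as a thermal resistance in series:
R_brass = L/(kA) = 0.0013/(126×31.4) = 3.286×10^-7 K/W
R_vermiculite fill = L/(kA) = 0.15/(0.0683×31.4) = 0.06994 K/W
R_outer film = 1/(h_o·A) = 1/(5.39×31.4) = 0.005909 K/W
R_total = 0.07585 K/W;  Q = ΔT/R_total = 181/0.07585 = 2386 W
T_interface = T_inner − Q·ΣR(inner→interface) = 206 − 2390×0.06994

T ≈ 39.1 °C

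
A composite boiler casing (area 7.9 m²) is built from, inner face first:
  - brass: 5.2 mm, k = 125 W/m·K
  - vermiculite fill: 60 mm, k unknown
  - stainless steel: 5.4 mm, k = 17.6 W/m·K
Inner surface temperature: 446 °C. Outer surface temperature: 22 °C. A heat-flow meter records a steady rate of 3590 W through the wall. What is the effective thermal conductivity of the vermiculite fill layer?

Using the resistance-network approach (series):
R_brass = L/(kA) = 0.0052/(125×7.9) = 5.266×10^-6 K/W
R_stainless steel = L/(kA) = 0.0054/(17.6×7.9) = 3.884×10^-5 K/W
Sum of known resistances R_other = 4.41×10^-5 K/W
Total R = ΔT/Q = 424/3590 = 0.1181 K/W
R_vermiculite fill = R_total − R_other = 0.1181 K/W
k = L/(R·A) = 0.06/(0.1181×7.9)

k ≈ 0.0643 W/(m·K)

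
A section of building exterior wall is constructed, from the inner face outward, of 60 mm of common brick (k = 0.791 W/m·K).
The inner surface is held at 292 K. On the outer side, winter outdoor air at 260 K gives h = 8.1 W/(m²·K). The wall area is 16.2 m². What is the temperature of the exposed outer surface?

T ≈ 280 K

Treating each layer as a thermal resistance in series:
R_common brick = L/(kA) = 0.06/(0.791×16.2) = 0.004682 K/W
R_outer film = 1/(h_o·A) = 1/(8.1×16.2) = 0.007621 K/W
R_total = 0.0123 K/W;  Q = ΔT/R_total = 32/0.0123 = 2601 W
T_interface = T_inner − Q·ΣR(inner→interface) = 292 − 2600×0.004682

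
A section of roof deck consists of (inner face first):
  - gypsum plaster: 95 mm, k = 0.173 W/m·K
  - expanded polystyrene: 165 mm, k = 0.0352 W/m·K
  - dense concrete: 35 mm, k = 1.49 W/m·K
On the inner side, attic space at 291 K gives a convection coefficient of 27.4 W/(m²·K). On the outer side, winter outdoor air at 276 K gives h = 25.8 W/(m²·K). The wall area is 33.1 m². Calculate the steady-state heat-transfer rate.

Q ≈ 93.1 W

Model the wall as resistances in series:
R_inner film = 1/(h_i·A) = 1/(27.4×33.1) = 0.001103 K/W
R_gypsum plaster = L/(kA) = 0.095/(0.173×33.1) = 0.01659 K/W
R_expanded polystyrene = L/(kA) = 0.165/(0.0352×33.1) = 0.1416 K/W
R_dense concrete = L/(kA) = 0.035/(1.49×33.1) = 7.097×10^-4 K/W
R_outer film = 1/(h_o·A) = 1/(25.8×33.1) = 0.001171 K/W
R_total = 0.1612 K/W
Q = ΔT / R_total = 15 / 0.1612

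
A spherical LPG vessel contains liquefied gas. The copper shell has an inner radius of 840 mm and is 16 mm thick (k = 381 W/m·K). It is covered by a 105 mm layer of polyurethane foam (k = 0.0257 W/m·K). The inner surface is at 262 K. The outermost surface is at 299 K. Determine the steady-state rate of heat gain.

Q ≈ 93.6 W

Spherical conduction: R = (1/r_in − 1/r_out)/(4πk) per layer; series-sum.
R_copper shell = (1/0.84 − 1/0.856)/(4π×381) = 4.648×10^-6 K/W
R_polyurethane foam = (1/0.856 − 1/0.961)/(4π×0.0257) = 0.3952 K/W
R_total = 0.3952 K/W
Q = ΔT/R_total = 37/0.3952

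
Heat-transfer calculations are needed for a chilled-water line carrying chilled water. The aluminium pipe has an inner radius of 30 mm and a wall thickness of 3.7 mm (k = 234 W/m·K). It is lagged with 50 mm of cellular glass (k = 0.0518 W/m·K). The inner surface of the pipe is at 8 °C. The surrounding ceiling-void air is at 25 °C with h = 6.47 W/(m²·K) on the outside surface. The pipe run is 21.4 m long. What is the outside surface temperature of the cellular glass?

T ≈ 23.4 °C

Radial resistances (cylindrical: R_cond = ln(r_o/r_i)/(2πkL), R_conv = 1/(h·2πrL)):
R_aluminium pipe wall = ln(33.7/30)/(2π×234×21.4) = 3.696×10^-6 K/W
R_cellular glass = ln(83.7/33.7)/(2π×0.0518×21.4) = 0.1306 K/W
R_outer film = 1/(h_o·2πr_oL) = 1/(6.47×2π×0.0837×21.4) = 0.01373 K/W
R_total = 0.1444 K/W
Q = ΔT/R_total = 17/0.1444
Q = 118 W
T_interface = T_inner + Q·ΣR(inner→interface) = 8 + 118×0.1306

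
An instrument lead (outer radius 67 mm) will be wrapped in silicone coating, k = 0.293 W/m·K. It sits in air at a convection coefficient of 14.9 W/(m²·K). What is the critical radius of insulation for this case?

r_cr ≈ 19.7 mm

For a cylinder r_cr = k/h = 0.293/14.9
r_cr = 19.7 mm; since the bare radius (67 mm) is above r_cr, any added insulation will reduce heat loss.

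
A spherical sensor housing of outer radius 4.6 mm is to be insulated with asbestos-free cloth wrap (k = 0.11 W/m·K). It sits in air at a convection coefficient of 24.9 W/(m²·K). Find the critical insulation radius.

For a sphere r_cr = 2k/h = 2×0.11/24.9
r_cr = 8.84 mm; since the bare radius (4.6 mm) is below r_cr, adding a thin layer of insulation will *increase* heat loss.

r_cr ≈ 8.84 mm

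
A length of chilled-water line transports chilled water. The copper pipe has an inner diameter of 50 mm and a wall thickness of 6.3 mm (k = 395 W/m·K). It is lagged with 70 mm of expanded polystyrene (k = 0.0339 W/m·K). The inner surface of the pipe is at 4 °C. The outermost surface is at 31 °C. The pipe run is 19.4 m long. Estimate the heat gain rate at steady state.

Cylindrical conduction, so R = ln(r₂/r₁)/(2πkL) per layer, in series:
R_copper pipe wall = ln(31.3/25)/(2π×395×19.4) = 4.668×10^-6 K/W
R_expanded polystyrene = ln(101.3/31.3)/(2π×0.0339×19.4) = 0.2842 K/W
R_total = 0.2842 K/W
Q = ΔT/R_total = 27/0.2842

Q ≈ 95 W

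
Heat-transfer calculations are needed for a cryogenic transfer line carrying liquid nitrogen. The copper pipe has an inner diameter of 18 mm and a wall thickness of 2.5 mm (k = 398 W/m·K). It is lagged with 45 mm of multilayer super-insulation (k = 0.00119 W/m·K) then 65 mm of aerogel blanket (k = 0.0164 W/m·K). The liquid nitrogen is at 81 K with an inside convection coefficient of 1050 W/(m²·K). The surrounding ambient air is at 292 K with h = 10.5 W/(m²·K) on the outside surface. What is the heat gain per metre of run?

For a radial system each layer contributes R = ln(r_out/r_in)/(2πkL); films add R = 1/(hA).
R_inner film = 1/(h_i·2πr₁L) = 1/(1050×2π×0.009×1) = 0.01684 K/W
R_copper pipe wall = ln(11.5/9)/(2π×398×1) = 9.802×10^-5 K/W
R_multilayer super-insulation = ln(56.5/11.5)/(2π×0.00119×1) = 212.9 K/W
R_aerogel blanket = ln(121.5/56.5)/(2π×0.0164×1) = 7.431 K/W
R_outer film = 1/(h_o·2πr_oL) = 1/(10.5×2π×0.1215×1) = 0.1248 K/W
R_total = 220.5 K/W
Q = ΔT/R_total = 211/220.5

q′ ≈ 0.957 W/m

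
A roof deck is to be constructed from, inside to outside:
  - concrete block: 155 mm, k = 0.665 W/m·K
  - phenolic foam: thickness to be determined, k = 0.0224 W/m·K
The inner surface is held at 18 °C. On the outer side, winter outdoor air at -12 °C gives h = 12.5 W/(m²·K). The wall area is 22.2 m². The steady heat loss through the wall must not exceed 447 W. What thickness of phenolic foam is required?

L ≈ 26.4 mm

Series thermal resistances:
R_concrete block = L/(kA) = 0.155/(0.665×22.2) = 0.0105 K/W
R_outer film = 1/(h_o·A) = 1/(12.5×22.2) = 0.003604 K/W
Sum of the known resistances R_other = 0.0141 K/W
Required total resistance R_tot = ΔT/Q_allow = 30/447 = 0.06711 K/W
R_phenolic foam = R_tot − R_other = 0.05301 K/W
L = R·k·A = 0.05301×0.0224×22.2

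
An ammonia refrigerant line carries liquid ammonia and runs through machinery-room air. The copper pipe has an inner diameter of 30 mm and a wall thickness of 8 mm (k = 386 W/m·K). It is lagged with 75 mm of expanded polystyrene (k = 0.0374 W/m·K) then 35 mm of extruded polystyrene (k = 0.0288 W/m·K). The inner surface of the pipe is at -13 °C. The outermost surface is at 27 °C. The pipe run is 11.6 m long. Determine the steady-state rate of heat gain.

Radial resistances (cylindrical: R_cond = ln(r_o/r_i)/(2πkL), R_conv = 1/(h·2πrL)):
R_copper pipe wall = ln(23/15)/(2π×386×11.6) = 1.519×10^-5 K/W
R_expanded polystyrene = ln(98/23)/(2π×0.0374×11.6) = 0.5317 K/W
R_extruded polystyrene = ln(133/98)/(2π×0.0288×11.6) = 0.1455 K/W
R_total = 0.6772 K/W
Q = ΔT/R_total = 40/0.6772

Q ≈ 59.1 W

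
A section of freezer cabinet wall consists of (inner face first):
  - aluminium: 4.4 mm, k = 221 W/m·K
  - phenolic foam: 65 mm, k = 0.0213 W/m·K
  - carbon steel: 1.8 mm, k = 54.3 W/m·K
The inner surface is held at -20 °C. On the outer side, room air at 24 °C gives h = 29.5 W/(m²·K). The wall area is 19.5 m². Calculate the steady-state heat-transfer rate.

Treating each layer as a thermal resistance in series:
R_aluminium = L/(kA) = 0.0044/(221×19.5) = 1.021×10^-6 K/W
R_phenolic foam = L/(kA) = 0.065/(0.0213×19.5) = 0.1565 K/W
R_carbon steel = L/(kA) = 0.0018/(54.3×19.5) = 1.7×10^-6 K/W
R_outer film = 1/(h_o·A) = 1/(29.5×19.5) = 0.001738 K/W
R_total = 0.1582 K/W
Q = ΔT / R_total = 44 / 0.1582

Q ≈ 278 W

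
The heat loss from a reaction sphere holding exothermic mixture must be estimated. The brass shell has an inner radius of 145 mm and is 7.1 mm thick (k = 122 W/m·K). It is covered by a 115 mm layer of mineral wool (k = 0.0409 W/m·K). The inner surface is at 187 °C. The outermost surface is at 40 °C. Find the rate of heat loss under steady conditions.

Radial (spherical) resistances in series:
R_brass shell = (1/0.145 − 1/0.1521)/(4π×122) = 2.1×10^-4 K/W
R_mineral wool = (1/0.1521 − 1/0.2671)/(4π×0.0409) = 5.508 K/W
R_total = 5.508 K/W
Q = ΔT/R_total = 147/5.508

Q ≈ 26.7 W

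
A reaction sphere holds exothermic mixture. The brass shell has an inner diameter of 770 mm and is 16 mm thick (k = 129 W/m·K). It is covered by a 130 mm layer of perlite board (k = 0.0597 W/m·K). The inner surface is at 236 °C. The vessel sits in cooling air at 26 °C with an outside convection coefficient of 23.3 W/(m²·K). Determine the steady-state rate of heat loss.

Q ≈ 254 W

Radial (spherical) resistances in series:
R_brass shell = (1/0.385 − 1/0.401)/(4π×129) = 6.393×10^-5 K/W
R_perlite board = (1/0.401 − 1/0.531)/(4π×0.0597) = 0.8138 K/W
R_outer film = 1/(h·4πr_o²) = 1/(23.3×4π×0.531²) = 0.01211 K/W
R_total = 0.826 K/W
Q = ΔT/R_total = 210/0.826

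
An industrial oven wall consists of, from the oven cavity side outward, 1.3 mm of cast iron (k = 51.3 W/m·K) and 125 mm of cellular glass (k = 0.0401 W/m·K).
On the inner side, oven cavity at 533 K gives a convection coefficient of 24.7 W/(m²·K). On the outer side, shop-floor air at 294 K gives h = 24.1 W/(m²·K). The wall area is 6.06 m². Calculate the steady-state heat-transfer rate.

Model the wall as resistances in series:
R_inner film = 1/(h_i·A) = 1/(24.7×6.06) = 0.006681 K/W
R_cast iron = L/(kA) = 0.0013/(51.3×6.06) = 4.182×10^-6 K/W
R_cellular glass = L/(kA) = 0.125/(0.0401×6.06) = 0.5144 K/W
R_outer film = 1/(h_o·A) = 1/(24.1×6.06) = 0.006847 K/W
R_total = 0.5279 K/W
Q = ΔT / R_total = 239 / 0.5279

Q ≈ 453 W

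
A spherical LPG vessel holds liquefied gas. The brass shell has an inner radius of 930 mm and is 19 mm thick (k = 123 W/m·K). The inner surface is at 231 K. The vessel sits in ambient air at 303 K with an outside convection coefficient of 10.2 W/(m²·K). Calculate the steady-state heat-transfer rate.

Radial (spherical) resistances in series:
R_brass shell = (1/0.93 − 1/0.949)/(4π×123) = 1.393×10^-5 K/W
R_outer film = 1/(h·4πr_o²) = 1/(10.2×4π×0.949²) = 0.008663 K/W
R_total = 0.008677 K/W
Q = ΔT/R_total = 72/0.008677

Q ≈ 8300 W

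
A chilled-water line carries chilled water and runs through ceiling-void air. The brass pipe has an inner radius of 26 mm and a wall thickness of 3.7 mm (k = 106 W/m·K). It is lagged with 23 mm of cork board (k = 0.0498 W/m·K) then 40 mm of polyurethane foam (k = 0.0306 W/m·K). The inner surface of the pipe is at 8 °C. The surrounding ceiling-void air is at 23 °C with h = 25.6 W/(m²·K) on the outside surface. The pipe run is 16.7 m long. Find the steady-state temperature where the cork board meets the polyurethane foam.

T ≈ 13.7 °C

Treating each annulus and film as a series resistance:
R_brass pipe wall = ln(29.7/26)/(2π×106×16.7) = 1.196×10^-5 K/W
R_cork board = ln(52.7/29.7)/(2π×0.0498×16.7) = 0.1097 K/W
R_polyurethane foam = ln(92.7/52.7)/(2π×0.0306×16.7) = 0.1759 K/W
R_outer film = 1/(h_o·2πr_oL) = 1/(25.6×2π×0.0927×16.7) = 0.004016 K/W
R_total = 0.2897 K/W
Q = ΔT/R_total = 15/0.2897
Q = 51.8 W
T_interface = T_inner + Q·ΣR(inner→interface) = 8 + 51.8×0.1098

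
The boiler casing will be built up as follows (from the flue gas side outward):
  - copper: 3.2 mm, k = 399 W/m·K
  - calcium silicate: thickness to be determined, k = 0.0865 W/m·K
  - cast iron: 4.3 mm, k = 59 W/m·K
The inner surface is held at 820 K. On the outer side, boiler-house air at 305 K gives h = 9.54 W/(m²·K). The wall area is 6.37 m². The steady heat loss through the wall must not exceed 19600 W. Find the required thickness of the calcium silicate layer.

Using the resistance-network approach (series):
R_copper = L/(kA) = 0.0032/(399×6.37) = 1.259×10^-6 K/W
R_cast iron = L/(kA) = 0.0043/(59×6.37) = 1.144×10^-5 K/W
R_outer film = 1/(h_o·A) = 1/(9.54×6.37) = 0.01646 K/W
Sum of the known resistances R_other = 0.01647 K/W
Required total resistance R_tot = ΔT/Q_allow = 515/19600 = 0.02628 K/W
R_calcium silicate = R_tot − R_other = 0.009807 K/W
L = R·k·A = 0.009807×0.0865×6.37

L ≈ 5.4 mm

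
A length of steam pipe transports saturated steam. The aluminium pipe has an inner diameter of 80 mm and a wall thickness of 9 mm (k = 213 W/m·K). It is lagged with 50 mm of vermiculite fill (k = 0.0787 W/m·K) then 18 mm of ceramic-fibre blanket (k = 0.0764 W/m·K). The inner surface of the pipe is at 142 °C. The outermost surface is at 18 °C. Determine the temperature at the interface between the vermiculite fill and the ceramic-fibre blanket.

T ≈ 42.4 °C

Per-layer cylindrical resistances, series-summed:
R_aluminium pipe wall = ln(49/40)/(2π×213×1) = 1.516×10^-4 K/W
R_vermiculite fill = ln(99/49)/(2π×0.0787×1) = 1.422 K/W
R_ceramic-fibre blanket = ln(117/99)/(2π×0.0764×1) = 0.348 K/W
R_total = 1.77 K/W
Q = ΔT/R_total = 124/1.77
Q = 70 W/m
T_interface = T_inner − Q·ΣR(inner→interface) = 142 − 70×1.422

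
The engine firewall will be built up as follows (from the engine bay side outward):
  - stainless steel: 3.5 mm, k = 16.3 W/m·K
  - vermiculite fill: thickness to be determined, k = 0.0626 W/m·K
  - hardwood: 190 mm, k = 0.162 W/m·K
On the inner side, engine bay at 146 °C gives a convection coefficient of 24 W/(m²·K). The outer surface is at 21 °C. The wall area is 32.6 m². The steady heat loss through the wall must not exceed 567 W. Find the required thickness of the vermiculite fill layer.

Model the wall as resistances in series:
R_inner film = 1/(h_i·A) = 1/(24×32.6) = 0.001278 K/W
R_stainless steel = L/(kA) = 0.0035/(16.3×32.6) = 6.587×10^-6 K/W
R_hardwood = L/(kA) = 0.19/(0.162×32.6) = 0.03598 K/W
Sum of the known resistances R_other = 0.03726 K/W
Required total resistance R_tot = ΔT/Q_allow = 125/567 = 0.2205 K/W
R_vermiculite fill = R_tot − R_other = 0.1832 K/W
L = R·k·A = 0.1832×0.0626×32.6

L ≈ 374 mm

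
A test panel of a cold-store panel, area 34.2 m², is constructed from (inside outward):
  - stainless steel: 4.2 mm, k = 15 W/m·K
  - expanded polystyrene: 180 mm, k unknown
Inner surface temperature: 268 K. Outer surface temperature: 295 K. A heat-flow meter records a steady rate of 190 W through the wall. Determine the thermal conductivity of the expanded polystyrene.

k ≈ 0.037 W/(m·K)

Thermal resistances in series:
R_stainless steel = L/(kA) = 0.0042/(15×34.2) = 8.187×10^-6 K/W
Sum of known resistances R_other = 8.187×10^-6 K/W
Total R = ΔT/Q = 27/190 = 0.1421 K/W
R_expanded polystyrene = R_total − R_other = 0.1421 K/W
k = L/(R·A) = 0.18/(0.1421×34.2)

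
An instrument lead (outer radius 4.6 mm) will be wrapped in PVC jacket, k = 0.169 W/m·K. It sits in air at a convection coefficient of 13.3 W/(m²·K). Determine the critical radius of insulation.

r_cr ≈ 12.7 mm

For a cylinder r_cr = k/h = 0.169/13.3
r_cr = 12.7 mm; since the bare radius (4.6 mm) is below r_cr, adding a thin layer of insulation will *increase* heat loss.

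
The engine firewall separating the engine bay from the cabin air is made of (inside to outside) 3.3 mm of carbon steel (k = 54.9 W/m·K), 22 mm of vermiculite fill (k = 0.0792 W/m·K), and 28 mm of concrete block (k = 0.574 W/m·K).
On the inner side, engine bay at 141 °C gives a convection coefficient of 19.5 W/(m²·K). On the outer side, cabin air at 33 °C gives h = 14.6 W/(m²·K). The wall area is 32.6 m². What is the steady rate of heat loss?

Series thermal resistances:
R_inner film = 1/(h_i·A) = 1/(19.5×32.6) = 0.001573 K/W
R_carbon steel = L/(kA) = 0.0033/(54.9×32.6) = 1.844×10^-6 K/W
R_vermiculite fill = L/(kA) = 0.022/(0.0792×32.6) = 0.008521 K/W
R_concrete block = L/(kA) = 0.028/(0.574×32.6) = 0.001496 K/W
R_outer film = 1/(h_o·A) = 1/(14.6×32.6) = 0.002101 K/W
R_total = 0.01369 K/W
Q = ΔT / R_total = 108 / 0.01369

Q ≈ 7890 W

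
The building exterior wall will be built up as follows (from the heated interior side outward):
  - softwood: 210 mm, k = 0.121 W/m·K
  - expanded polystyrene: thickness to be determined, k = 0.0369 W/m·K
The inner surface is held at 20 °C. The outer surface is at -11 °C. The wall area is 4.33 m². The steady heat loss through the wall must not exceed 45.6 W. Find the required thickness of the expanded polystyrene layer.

Using the resistance-network approach (series):
R_softwood = L/(kA) = 0.21/(0.121×4.33) = 0.4008 K/W
Sum of the known resistances R_other = 0.4008 K/W
Required total resistance R_tot = ΔT/Q_allow = 31/45.6 = 0.6798 K/W
R_expanded polystyrene = R_tot − R_other = 0.279 K/W
L = R·k·A = 0.279×0.0369×4.33

L ≈ 44.6 mm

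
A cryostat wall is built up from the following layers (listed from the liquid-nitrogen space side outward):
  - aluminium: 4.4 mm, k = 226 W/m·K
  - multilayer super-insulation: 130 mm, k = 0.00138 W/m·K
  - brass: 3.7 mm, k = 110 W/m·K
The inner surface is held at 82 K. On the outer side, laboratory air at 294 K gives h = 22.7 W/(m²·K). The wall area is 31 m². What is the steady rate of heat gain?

Q ≈ 69.7 W

Thermal resistances in series:
R_aluminium = L/(kA) = 0.0044/(226×31) = 6.28×10^-7 K/W
R_multilayer super-insulation = L/(kA) = 0.13/(0.00138×31) = 3.039 K/W
R_brass = L/(kA) = 0.0037/(110×31) = 1.085×10^-6 K/W
R_outer film = 1/(h_o·A) = 1/(22.7×31) = 0.001421 K/W
R_total = 3.04 K/W
Q = ΔT / R_total = 212 / 3.04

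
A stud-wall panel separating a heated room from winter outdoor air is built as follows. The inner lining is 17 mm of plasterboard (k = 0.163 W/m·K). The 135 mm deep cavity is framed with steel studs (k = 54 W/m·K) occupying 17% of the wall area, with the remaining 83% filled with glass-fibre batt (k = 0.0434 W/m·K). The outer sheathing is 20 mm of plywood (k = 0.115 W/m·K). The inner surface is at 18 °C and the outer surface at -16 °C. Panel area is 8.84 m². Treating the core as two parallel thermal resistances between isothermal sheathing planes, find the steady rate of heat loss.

Sheathing layers in series; stud and cavity paths in parallel between them.
R_inner = 0.017/(0.163×8.84) = 0.0118 K/W
R_stud  = 0.135/(54×0.17×8.84) = 0.001664 K/W
R_cav   = 0.135/(0.0434×0.83×8.84) = 0.4239 K/W
1/R_core = 1/R_stud + 1/R_cav → R_core = 0.001657 K/W
R_outer = 0.02/(0.115×8.84) = 0.01967 K/W
R_total = 0.03313 K/W
Q = ΔT/R_total = 34/0.03313

Q ≈ 1030 W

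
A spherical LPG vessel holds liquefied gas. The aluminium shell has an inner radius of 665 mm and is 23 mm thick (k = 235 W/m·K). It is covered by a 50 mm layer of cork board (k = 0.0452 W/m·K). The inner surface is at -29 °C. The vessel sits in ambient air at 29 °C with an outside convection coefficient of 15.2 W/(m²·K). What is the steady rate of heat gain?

Spherical conduction: R = (1/r_in − 1/r_out)/(4πk) per layer; series-sum.
R_aluminium shell = (1/0.665 − 1/0.688)/(4π×235) = 1.702×10^-5 K/W
R_cork board = (1/0.688 − 1/0.738)/(4π×0.0452) = 0.1734 K/W
R_outer film = 1/(h·4πr_o²) = 1/(15.2×4π×0.738²) = 0.009612 K/W
R_total = 0.183 K/W
Q = ΔT/R_total = 58/0.183

Q ≈ 317 W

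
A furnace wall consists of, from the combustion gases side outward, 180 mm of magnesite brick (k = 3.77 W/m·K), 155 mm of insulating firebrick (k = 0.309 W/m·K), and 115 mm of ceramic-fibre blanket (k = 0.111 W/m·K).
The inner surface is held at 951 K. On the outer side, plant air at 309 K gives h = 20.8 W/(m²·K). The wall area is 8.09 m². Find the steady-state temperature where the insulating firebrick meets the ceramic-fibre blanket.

T ≈ 735 K

Series thermal resistances:
R_magnesite brick = L/(kA) = 0.18/(3.77×8.09) = 0.005902 K/W
R_insulating firebrick = L/(kA) = 0.155/(0.309×8.09) = 0.062 K/W
R_ceramic-fibre blanket = L/(kA) = 0.115/(0.111×8.09) = 0.1281 K/W
R_outer film = 1/(h_o·A) = 1/(20.8×8.09) = 0.005943 K/W
R_total = 0.2019 K/W;  Q = ΔT/R_total = 642/0.2019 = 3180 W
T_interface = T_inner − Q·ΣR(inner→interface) = 951 − 3180×0.06791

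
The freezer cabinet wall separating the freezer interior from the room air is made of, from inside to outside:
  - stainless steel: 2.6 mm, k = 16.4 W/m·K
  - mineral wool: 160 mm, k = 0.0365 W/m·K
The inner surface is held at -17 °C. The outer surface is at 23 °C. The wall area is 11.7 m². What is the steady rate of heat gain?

Using the resistance-network approach (series):
R_stainless steel = L/(kA) = 0.0026/(16.4×11.7) = 1.355×10^-5 K/W
R_mineral wool = L/(kA) = 0.16/(0.0365×11.7) = 0.3747 K/W
R_total = 0.3747 K/W
Q = ΔT / R_total = 40 / 0.3747

Q ≈ 107 W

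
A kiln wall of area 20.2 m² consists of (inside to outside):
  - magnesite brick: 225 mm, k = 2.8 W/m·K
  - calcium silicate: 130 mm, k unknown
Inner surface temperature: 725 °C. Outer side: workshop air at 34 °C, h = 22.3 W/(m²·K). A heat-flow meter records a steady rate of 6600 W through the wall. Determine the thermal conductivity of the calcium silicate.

Model the wall as resistances in series:
R_magnesite brick = L/(kA) = 0.225/(2.8×20.2) = 0.003978 K/W
R_outer film = 1/(h_o·A) = 1/(22.3×20.2) = 0.00222 K/W
Sum of known resistances R_other = 0.006198 K/W
Total R = ΔT/Q = 691/6600 = 0.1047 K/W
R_calcium silicate = R_total − R_other = 0.0985 K/W
k = L/(R·A) = 0.13/(0.0985×20.2)

k ≈ 0.0653 W/(m·K)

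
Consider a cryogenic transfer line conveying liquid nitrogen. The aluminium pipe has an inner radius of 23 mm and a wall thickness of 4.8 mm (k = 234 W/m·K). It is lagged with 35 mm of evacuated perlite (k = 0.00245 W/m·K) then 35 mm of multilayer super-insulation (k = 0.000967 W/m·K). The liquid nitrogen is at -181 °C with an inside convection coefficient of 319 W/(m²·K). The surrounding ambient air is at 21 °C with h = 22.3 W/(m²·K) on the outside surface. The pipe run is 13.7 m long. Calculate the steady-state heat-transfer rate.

Q ≈ 22 W

Cylindrical conduction, so R = ln(r₂/r₁)/(2πkL) per layer, in series:
R_inner film = 1/(h_i·2πr₁L) = 1/(319×2π×0.023×13.7) = 0.001583 K/W
R_aluminium pipe wall = ln(27.8/23)/(2π×234×13.7) = 9.41×10^-6 K/W
R_evacuated perlite = ln(62.8/27.8)/(2π×0.00245×13.7) = 3.864 K/W
R_multilayer super-insulation = ln(97.8/62.8)/(2π×0.000967×13.7) = 5.322 K/W
R_outer film = 1/(h_o·2πr_oL) = 1/(22.3×2π×0.0978×13.7) = 0.005327 K/W
R_total = 9.193 K/W
Q = ΔT/R_total = 202/9.193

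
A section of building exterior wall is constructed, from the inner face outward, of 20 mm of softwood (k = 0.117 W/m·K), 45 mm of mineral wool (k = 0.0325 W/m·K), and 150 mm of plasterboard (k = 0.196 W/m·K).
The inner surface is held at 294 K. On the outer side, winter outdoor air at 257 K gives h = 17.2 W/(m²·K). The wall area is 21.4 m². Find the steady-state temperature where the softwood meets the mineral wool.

T ≈ 291 K

Series thermal resistances:
R_softwood = L/(kA) = 0.02/(0.117×21.4) = 0.007988 K/W
R_mineral wool = L/(kA) = 0.045/(0.0325×21.4) = 0.0647 K/W
R_plasterboard = L/(kA) = 0.15/(0.196×21.4) = 0.03576 K/W
R_outer film = 1/(h_o·A) = 1/(17.2×21.4) = 0.002717 K/W
R_total = 0.1112 K/W;  Q = ΔT/R_total = 37/0.1112 = 332.8 W
T_interface = T_inner − Q·ΣR(inner→interface) = 294 − 333×0.007988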